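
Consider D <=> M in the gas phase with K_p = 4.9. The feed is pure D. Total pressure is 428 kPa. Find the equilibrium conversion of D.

X = 0.831

Take 1 mol D as basis and let X be its fractional conversion, so ξ = X.
Mole table: n_D = 1 − X; n_M = X.
n_T stays at 1 (no change in mole number).
With p_i = (n_i/n_T)P, K_p = p_M / (p_D).
Setting this equal to 4.9 and taking the physical root (0 < X < 1) gives X = 0.831.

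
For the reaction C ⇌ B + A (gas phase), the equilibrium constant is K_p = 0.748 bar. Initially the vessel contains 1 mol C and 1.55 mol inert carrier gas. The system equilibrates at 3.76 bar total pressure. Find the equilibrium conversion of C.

X = 0.534

Take 1 mol C as basis and let X be its fractional conversion, so ξ = X.
Moles: n_C = 1 − X; n_B = X; n_A = X; n_I = 1.55 (inert).
n_T = Σnᵢ = 2.55 + X.
Mole fractions y_i = n_i/n_T; K_p = p_B p_A / (p_C) with p_i = y_i·P.
Equating to 0.748 bar and solving on 0 < X < 1: X = 0.534.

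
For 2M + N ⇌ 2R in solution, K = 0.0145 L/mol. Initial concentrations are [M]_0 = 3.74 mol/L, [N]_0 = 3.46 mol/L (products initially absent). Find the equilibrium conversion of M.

X = 0.176

Let X = conversion of M; extent ξ = 3.74X/2 mol/L.
Concentrations: [M] = 3.74 − 3.74X; [N] = 3.46 − 1.87X; [R] = 3.74X.
K = [R]^2 / ([M]^2 [N]).
Equating to 0.0145 L/mol: the physical root is X = 0.176.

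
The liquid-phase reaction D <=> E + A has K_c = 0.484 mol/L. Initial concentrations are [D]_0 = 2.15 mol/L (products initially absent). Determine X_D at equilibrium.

Let X = conversion of D; extent ξ = 2.15·X mol/L.
Concentrations: [D] = 2.15 − 2.15X; [E] = 2.15X; [A] = 2.15X.
K_c = [E] [A] / ([D]).
This equals 0.484 at X = 0.375 (the root in 0 < X < 1).

X = 0.375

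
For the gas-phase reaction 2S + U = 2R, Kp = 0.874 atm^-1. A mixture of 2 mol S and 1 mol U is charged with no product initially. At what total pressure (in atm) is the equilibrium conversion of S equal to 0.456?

P = 3.76 atm

Let X = conversion of S (basis 2 mol S); extent of reaction ξ = X.
Mole table: n_S = 2 − 2X; n_U = 1 − X; n_R = 2X.
n_T = Σnᵢ = 3 − X.
Kp = p_R^2 / (p_S^2 p_U) with p_i = (n_i/n_T)·P.
At X = 0.456: the mole-fraction product g(X) = Π y_i^ν_i = 3.286. Since Kp = g(X)·P^{-1}, P = (g/Kp)^(1/1) = (3.286/0.874)^(1/1) = 3.76 atm.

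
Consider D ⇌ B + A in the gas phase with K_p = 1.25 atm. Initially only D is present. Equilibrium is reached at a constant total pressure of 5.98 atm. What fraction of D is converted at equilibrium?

X = 0.416

Take 1 mol D as basis and let X be its fractional conversion, so ξ = X.
At extent ξ: n_D = 1 − X; n_B = X; n_A = X.
n_T = Σnᵢ = 1 + X.
y_i = n_i/n_T, p_i = y_i·P. K_p = p_B p_A / (p_D).
Setting this equal to 1.25 atm and taking the physical root (0 < X < 1) gives X = 0.416.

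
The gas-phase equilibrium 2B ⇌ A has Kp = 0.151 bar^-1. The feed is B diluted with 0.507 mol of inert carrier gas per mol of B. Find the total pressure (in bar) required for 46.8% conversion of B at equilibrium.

P = 6.97 bar

Let X = conversion of B (basis 1 mol B); extent of reaction ξ = 0.5X.
Mole table: n_B = 1 − X; n_A = 0.5X; n_I = 0.507 (inert).
n_T = Σnᵢ = 1.51 − 0.5X.
Kp = p_A / (p_B^2) with p_i = (n_i/n_T)·P.
At X = 0.468: the mole-fraction product g(X) = Π y_i^ν_i = 1.052. Since Kp = g(X)·P^{-1}, P = (g/Kp)^(1/1) = (1.052/0.151)^(1/1) = 6.97 bar.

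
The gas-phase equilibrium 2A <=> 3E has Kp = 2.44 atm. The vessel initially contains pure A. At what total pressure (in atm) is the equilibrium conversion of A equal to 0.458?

Let X = conversion of A (basis 1 mol A); extent of reaction ξ = 0.5X.
Species balance: n_A = 1 − X; n_E = 1.5X.
Summing: n_T = 1 + 0.5X.
Kp = p_E^3 / (p_A^2) with p_i = (n_i/n_T)·P.
At X = 0.458: the mole-fraction product g(X) = Π y_i^ν_i = 0.8981. Since Kp = g(X)·P^{1}, P = (Kp/g)^(1/1) = (2.44/0.8981)^(1/1) = 2.72 atm.

P = 2.72 atm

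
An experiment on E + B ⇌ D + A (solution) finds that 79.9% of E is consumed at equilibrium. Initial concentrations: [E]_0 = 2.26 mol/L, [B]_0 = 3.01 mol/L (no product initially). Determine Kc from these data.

Let X = conversion of E.
Concentrations: [E] = 2.26 − 2.26X; [B] = 3.01 − 2.26X; [D] = 2.26X; [A] = 2.26X.
At X = 0.799: [E] = 0.454, [B] = 1.2, [D] = 1.81, [A] = 1.81.
Kc = [D] [A] / ([E] [B]) = 5.96.

Kc = 5.96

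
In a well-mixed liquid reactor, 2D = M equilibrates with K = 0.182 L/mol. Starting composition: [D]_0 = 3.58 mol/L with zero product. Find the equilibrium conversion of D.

Let X = conversion of D; extent ξ = 3.58X/2 mol/L.
Concentrations: [D] = 3.58 − 3.58X; [M] = 1.79X.
K = [M] / ([D]^2).
Solving K = 0.182 for X ∈ (0,1): X = 0.427.

X = 0.427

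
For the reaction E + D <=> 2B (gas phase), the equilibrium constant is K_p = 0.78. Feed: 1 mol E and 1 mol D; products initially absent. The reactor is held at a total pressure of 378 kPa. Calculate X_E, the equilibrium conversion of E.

X = 0.306

Let X = conversion of E (basis 1 mol E); extent of reaction ξ = X.
Mole table: n_E = 1 − X; n_D = 1 − X; n_B = 2X.
Since Δν = 0, n_T = 2 throughout.
y_i = n_i/n_T, p_i = y_i·P. K_p = p_B^2 / (p_E p_D).
Equating to 0.78 and solving on 0 < X < 1: X = 0.306.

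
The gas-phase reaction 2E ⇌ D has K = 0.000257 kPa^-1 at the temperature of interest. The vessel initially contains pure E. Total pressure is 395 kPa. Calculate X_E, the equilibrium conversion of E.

X = 0.157

Take 1 mol E as basis and let X be its fractional conversion, so ξ = 0.5X.
At extent ξ: n_E = 1 − X; n_D = 0.5X.
Summing: n_T = 1 − 0.5X.
With p_i = (n_i/n_T)P, K = p_D / (p_E^2).
This yields a degree-2 equation in X; solving on (0,1), X = 0.157.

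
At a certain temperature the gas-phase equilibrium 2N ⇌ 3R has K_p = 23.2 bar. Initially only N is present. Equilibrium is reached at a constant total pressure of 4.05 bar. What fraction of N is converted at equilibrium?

X = 0.650

Let X = conversion of N (basis 1 mol N); extent of reaction ξ = 0.5X.
Moles: n_N = 1 − X; n_R = 1.5X.
Total moles n_T = 1 + 0.5X.
y_i = n_i/n_T, p_i = y_i·P. K_p = p_R^3 / (p_N^2).
This yields a degree-3 equation in X; solving on (0,1), X = 0.650.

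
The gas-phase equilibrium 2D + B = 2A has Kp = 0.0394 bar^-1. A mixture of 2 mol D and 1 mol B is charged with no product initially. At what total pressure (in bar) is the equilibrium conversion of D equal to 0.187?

Basis: 2 mol D initially; let X = conversion of D. Extent ξ = X.
At extent ξ: n_D = 2 − 2X; n_B = 1 − X; n_A = 2X.
Summing: n_T = 3 − X.
Kp = p_A^2 / (p_D^2 p_B) with p_i = (n_i/n_T)·P.
At X = 0.187: the mole-fraction product g(X) = Π y_i^ν_i = 0.1831. Since Kp = g(X)·P^{-1}, P = (g/Kp)^(1/1) = (0.1831/0.0394)^(1/1) = 4.65 bar.

P = 4.65 bar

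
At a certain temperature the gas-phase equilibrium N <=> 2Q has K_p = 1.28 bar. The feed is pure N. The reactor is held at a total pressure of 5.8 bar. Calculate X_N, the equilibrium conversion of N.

X = 0.229

Let X = conversion of N (basis 1 mol N); extent of reaction ξ = X.
Moles: n_N = 1 − X; n_Q = 2X.
Total moles n_T = 1 + X.
Mole fractions y_i = n_i/n_T; K_p = p_Q^2 / (p_N) with p_i = y_i·P.
Setting this equal to 1.28 bar and taking the physical root (0 < X < 1) gives X = 0.229.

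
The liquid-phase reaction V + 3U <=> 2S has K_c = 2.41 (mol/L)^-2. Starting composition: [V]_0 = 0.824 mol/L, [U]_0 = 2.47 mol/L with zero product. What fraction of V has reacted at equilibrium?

X = 0.581

Let X = conversion of V; extent ξ = 0.824·X mol/L.
Concentrations: [V] = 0.824 − 0.824X; [U] = 2.47 − 2.47X; [S] = 1.65X.
K_c = [S]^2 / ([V] [U]^3).
Solving K_c = 2.41 for X ∈ (0,1): X = 0.581.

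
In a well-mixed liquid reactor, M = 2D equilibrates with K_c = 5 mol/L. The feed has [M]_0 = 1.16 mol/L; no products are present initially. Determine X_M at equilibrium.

X = 0.631

Let X = conversion of M; extent ξ = 1.16·X mol/L.
Concentrations: [M] = 1.16 − 1.16X; [D] = 2.32X.
K_c = [D]^2 / ([M]).
This equals 5 at X = 0.631 (the root in 0 < X < 1).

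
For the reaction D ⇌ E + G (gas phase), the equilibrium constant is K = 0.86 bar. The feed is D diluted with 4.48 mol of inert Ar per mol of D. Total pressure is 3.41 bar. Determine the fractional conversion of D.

Let X = conversion of D (basis 1 mol D); extent of reaction ξ = X.
Species balance: n_D = 1 − X; n_E = X; n_G = X; n_I = 4.48 (inert).
n_T = Σnᵢ = 5.48 + X.
With p_i = (n_i/n_T)P, K = p_E p_G / (p_D).
This yields a degree-2 equation in X; solving on (0,1), X = 0.692.

X = 0.692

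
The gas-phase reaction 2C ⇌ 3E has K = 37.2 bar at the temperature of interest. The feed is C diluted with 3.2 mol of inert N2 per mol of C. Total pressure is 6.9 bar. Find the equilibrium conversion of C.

Let X = conversion of C (basis 1 mol C); extent of reaction ξ = 0.5X.
Moles: n_C = 1 − X; n_E = 1.5X; n_I = 3.2 (inert).
Total moles n_T = 4.2 + 0.5X.
Mole fractions y_i = n_i/n_T; K = p_E^3 / (p_C^2) with p_i = y_i·P.
Substituting and setting equal to 37.2 bar gives a polynomial in X; the root in (0,1) is X = 0.757.

X = 0.757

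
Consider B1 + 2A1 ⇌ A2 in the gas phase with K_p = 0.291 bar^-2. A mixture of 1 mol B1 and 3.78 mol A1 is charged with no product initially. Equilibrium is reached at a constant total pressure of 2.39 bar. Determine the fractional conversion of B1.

Let X = conversion of B1 (basis 1 mol B1); extent of reaction ξ = X.
Mole table: n_B1 = 1 − X; n_A1 = 3.78 − 2X; n_A2 = X.
n_T = Σnᵢ = 4.78 − 2X.
Mole fractions y_i = n_i/n_T; K_p = p_A2 / (p_B1 p_A1^2) with p_i = y_i·P.
Setting this equal to 0.291 bar^-2 and taking the physical root (0 < X < 1) gives X = 0.476.

X = 0.476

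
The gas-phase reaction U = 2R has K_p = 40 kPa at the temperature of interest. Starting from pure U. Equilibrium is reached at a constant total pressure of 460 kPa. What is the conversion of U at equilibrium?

Let X = conversion of U (basis 1 mol U); extent of reaction ξ = X.
At extent ξ: n_U = 1 − X; n_R = 2X.
n_T = Σnᵢ = 1 + X.
Mole fractions y_i = n_i/n_T; K_p = p_R^2 / (p_U) with p_i = y_i·P.
Setting this equal to 40 kPa and taking the physical root (0 < X < 1) gives X = 0.146.

X = 0.146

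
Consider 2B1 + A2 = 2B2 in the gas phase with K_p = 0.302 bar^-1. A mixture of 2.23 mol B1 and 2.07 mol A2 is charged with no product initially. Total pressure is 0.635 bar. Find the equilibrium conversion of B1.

Let X = conversion of B1 (basis 2.23 mol B1); extent of reaction ξ = 1.11X.
Species balance: n_B1 = 2.23 − 2.23X; n_A2 = 2.07 − 1.11X; n_B2 = 2.23X.
Summing: n_T = 4.3 − 1.11X.
With p_i = (n_i/n_T)P, K_p = p_B2^2 / (p_B1^2 p_A2).
Setting this equal to 0.302 bar^-1 and taking the physical root (0 < X < 1) gives X = 0.227.

X = 0.227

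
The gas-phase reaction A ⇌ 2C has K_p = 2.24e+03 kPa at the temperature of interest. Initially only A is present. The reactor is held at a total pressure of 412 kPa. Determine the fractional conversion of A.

X = 0.759

Take 1 mol A as basis and let X be its fractional conversion, so ξ = X.
Moles: n_A = 1 − X; n_C = 2X.
Summing: n_T = 1 + X.
Mole fractions y_i = n_i/n_T; K_p = p_C^2 / (p_A) with p_i = y_i·P.
This yields a degree-2 equation in X; solving on (0,1), X = 0.759.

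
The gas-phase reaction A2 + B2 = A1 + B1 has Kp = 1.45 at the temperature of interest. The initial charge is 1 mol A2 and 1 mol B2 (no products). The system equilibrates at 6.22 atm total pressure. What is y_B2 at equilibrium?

Let X = conversion of A2 (basis 1 mol A2); extent of reaction ξ = X.
Moles: n_A2 = 1 − X; n_B2 = 1 − X; n_A1 = X; n_B1 = X.
n_T stays at 2 (no change in mole number).
Mole fractions y_i = n_i/n_T; Kp = p_A1 p_B1 / (p_A2 p_B2) with p_i = y_i·P.
Setting this equal to 1.45 and taking the physical root (0 < X < 1) gives X = 0.546.
Then n_B2 = 0.454, n_T = 2, so y_B2 = 0.227.

y_B2 = 0.227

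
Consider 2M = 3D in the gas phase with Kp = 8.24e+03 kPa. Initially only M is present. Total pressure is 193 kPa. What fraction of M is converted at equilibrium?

Basis: 1 mol M initially; let X = conversion of M. Extent ξ = 0.5X.
Species balance: n_M = 1 − X; n_D = 1.5X.
Summing: n_T = 1 + 0.5X.
With p_i = (n_i/n_T)P, Kp = p_D^3 / (p_M^2).
Substituting and setting equal to 8.24e+03 kPa gives a polynomial in X; the root in (0,1) is X = 0.823.

X = 0.823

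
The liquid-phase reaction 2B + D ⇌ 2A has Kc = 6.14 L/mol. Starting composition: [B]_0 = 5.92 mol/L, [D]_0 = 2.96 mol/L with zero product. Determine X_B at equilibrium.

Let X = conversion of B; extent ξ = 5.92X/2 mol/L.
Concentrations: [B] = 5.92 − 5.92X; [D] = 2.96 − 2.96X; [A] = 5.92X.
Kc = [A]^2 / ([B]^2 [D]).
Solving Kc = 6.14 for X ∈ (0,1): X = 0.700.

X = 0.700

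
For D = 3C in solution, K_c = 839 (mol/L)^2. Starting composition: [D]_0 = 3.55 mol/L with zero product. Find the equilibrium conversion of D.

X = 0.796

Let X = conversion of D; extent ξ = 3.55·X mol/L.
Concentrations: [D] = 3.55 − 3.55X; [C] = 10.6X.
K_c = [C]^3 / ([D]).
This equals 839 at X = 0.796 (the root in 0 < X < 1).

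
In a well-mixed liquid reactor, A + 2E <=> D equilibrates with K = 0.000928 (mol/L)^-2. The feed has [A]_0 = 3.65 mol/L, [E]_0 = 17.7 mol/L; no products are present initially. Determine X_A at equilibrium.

Let X = conversion of A; extent ξ = 3.65·X mol/L.
Concentrations: [A] = 3.65 − 3.65X; [E] = 17.7 − 7.3X; [D] = 3.65X.
K = [D] / ([A] [E]^2).
Setting equal to 0.000928 and solving for X on (0,1) gives X = 0.197.

X = 0.197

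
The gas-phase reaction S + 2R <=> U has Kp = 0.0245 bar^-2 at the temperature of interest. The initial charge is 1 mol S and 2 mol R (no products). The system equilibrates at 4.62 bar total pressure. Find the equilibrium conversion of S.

Basis: 1 mol S initially; let X = conversion of S. Extent ξ = X.
Mole table: n_S = 1 − X; n_R = 2 − 2X; n_U = X.
n_T = Σnᵢ = 3 − 2X.
With p_i = (n_i/n_T)P, Kp = p_U / (p_S p_R^2).
This yields a degree-3 equation in X; solving on (0,1), X = 0.169.

X = 0.169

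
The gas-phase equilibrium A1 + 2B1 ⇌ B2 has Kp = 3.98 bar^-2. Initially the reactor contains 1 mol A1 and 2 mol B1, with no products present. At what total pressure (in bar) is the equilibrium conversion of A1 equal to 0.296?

P = 0.556 bar

Let X = conversion of A1 (basis 1 mol A1); extent of reaction ξ = X.
At extent ξ: n_A1 = 1 − X; n_B1 = 2 − 2X; n_B2 = X.
Total moles n_T = 3 − 2X.
Kp = p_B2 / (p_A1 p_B1^2) with p_i = (n_i/n_T)·P.
At X = 0.296: the mole-fraction product g(X) = Π y_i^ν_i = 1.23. Since Kp = g(X)·P^{-2}, P = (g/Kp)^(1/2) = (1.23/3.98)^(1/2) = 0.556 bar.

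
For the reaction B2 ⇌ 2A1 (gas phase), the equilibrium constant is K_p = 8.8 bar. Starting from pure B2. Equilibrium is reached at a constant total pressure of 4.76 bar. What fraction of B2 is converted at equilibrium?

Take 1 mol B2 as basis and let X be its fractional conversion, so ξ = X.
Moles: n_B2 = 1 − X; n_A1 = 2X.
Total moles n_T = 1 + X.
With p_i = (n_i/n_T)P, K_p = p_A1^2 / (p_B2).
Substituting and setting equal to 8.8 bar gives a polynomial in X; the root in (0,1) is X = 0.562.

X = 0.562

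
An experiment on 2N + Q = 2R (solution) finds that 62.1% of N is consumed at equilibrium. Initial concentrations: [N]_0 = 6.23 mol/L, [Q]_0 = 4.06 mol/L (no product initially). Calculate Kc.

Kc = 1.26 L/mol

Let X = conversion of N.
Concentrations: [N] = 6.23 − 6.23X; [Q] = 4.06 − 3.12X; [R] = 6.23X.
At X = 0.621: [N] = 2.36, [Q] = 2.13, [R] = 3.87.
Kc = [R]^2 / ([N]^2 [Q]) = 1.26 L/mol.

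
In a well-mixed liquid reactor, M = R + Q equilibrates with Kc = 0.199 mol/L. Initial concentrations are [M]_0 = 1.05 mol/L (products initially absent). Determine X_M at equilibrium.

Let X = conversion of M; extent ξ = 1.05·X mol/L.
Concentrations: [M] = 1.05 − 1.05X; [R] = 1.05X; [Q] = 1.05X.
Kc = [R] [Q] / ([M]).
Equating to 0.199 mol/L: the physical root is X = 0.351.

X = 0.351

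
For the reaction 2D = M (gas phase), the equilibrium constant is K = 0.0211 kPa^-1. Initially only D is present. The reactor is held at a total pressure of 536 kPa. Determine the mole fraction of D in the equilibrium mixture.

y_D = 0.256

Let X = conversion of D (basis 1 mol D); extent of reaction ξ = 0.5X.
At extent ξ: n_D = 1 − X; n_M = 0.5X.
n_T = Σnᵢ = 1 − 0.5X.
With p_i = (n_i/n_T)P, K = p_M / (p_D^2).
This yields a degree-2 equation in X; solving on (0,1), X = 0.853.
Then n_D = 0.147, n_T = 0.574, so y_D = 0.256.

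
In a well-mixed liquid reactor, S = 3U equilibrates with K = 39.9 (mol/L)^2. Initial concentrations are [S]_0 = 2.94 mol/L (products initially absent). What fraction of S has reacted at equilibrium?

Let X = conversion of S; extent ξ = 2.94·X mol/L.
Concentrations: [S] = 2.94 − 2.94X; [U] = 8.82X.
K = [U]^3 / ([S]).
Solving K = 39.9 for X ∈ (0,1): X = 0.454.

X = 0.454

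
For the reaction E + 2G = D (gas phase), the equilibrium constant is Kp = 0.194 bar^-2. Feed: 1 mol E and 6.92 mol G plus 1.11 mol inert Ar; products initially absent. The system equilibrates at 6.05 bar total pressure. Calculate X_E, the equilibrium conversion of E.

Let X = conversion of E (basis 1 mol E); extent of reaction ξ = X.
Species balance: n_E = 1 − X; n_G = 6.92 − 2X; n_D = X; n_I = 1.11 (inert).
Total moles n_T = 9.03 − 2X.
y_i = n_i/n_T, p_i = y_i·P. Kp = p_D / (p_E p_G^2).
Setting this equal to 0.194 bar^-2 and taking the physical root (0 < X < 1) gives X = 0.785.

X = 0.785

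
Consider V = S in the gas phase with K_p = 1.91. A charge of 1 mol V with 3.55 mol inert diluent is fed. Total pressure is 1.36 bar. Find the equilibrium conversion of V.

Take 1 mol V as basis and let X be its fractional conversion, so ξ = X.
At extent ξ: n_V = 1 − X; n_S = X; n_I = 3.55 (inert).
n_T stays at 4.55 (no change in mole number).
With p_i = (n_i/n_T)P, K_p = p_S / (p_V).
Equating to 1.91 and solving on 0 < X < 1: X = 0.656.

X = 0.656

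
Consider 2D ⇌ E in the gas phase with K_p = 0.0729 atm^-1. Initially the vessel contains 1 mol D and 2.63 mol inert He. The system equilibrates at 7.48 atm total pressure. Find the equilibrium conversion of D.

X = 0.198

Take 1 mol D as basis and let X be its fractional conversion, so ξ = 0.5X.
Species balance: n_D = 1 − X; n_E = 0.5X; n_I = 2.63 (inert).
Total moles n_T = 3.63 − 0.5X.
With p_i = (n_i/n_T)P, K_p = p_E / (p_D^2).
This yields a degree-2 equation in X; solving on (0,1), X = 0.198.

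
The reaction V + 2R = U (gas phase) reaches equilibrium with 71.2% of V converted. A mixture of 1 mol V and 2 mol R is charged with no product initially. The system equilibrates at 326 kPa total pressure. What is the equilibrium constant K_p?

Basis: 1 mol V initially; let X = conversion of V. Extent ξ = X.
Mole table: n_V = 1 − X; n_R = 2 − 2X; n_U = X.
Summing: n_T = 3 − 2X.
At X = 0.712: n_V = 0.288, n_R = 0.576, n_U = 0.712, n_T = 1.58.
p_i = (n_i/n_T)·P. K_p = p_U / (p_V p_R^2) = 0.000174 kPa^-2.

K_p = 0.000174 kPa^-2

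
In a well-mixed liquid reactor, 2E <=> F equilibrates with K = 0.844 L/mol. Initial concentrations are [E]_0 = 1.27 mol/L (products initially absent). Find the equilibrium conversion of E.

Let X = conversion of E; extent ξ = 1.27X/2 mol/L.
Concentrations: [E] = 1.27 − 1.27X; [F] = 0.635X.
K = [F] / ([E]^2).
Setting equal to 0.844 and solving for X on (0,1) gives X = 0.512.

X = 0.512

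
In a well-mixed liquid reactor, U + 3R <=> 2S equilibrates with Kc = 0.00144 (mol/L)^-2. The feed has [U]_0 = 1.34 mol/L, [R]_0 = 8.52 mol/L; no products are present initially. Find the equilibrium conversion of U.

Let X = conversion of U; extent ξ = 1.34·X mol/L.
Concentrations: [U] = 1.34 − 1.34X; [R] = 8.52 − 4.02X; [S] = 2.68X.
Kc = [S]^2 / ([U] [R]^3).
Equating to 0.00144 (mol/L)^-2: the physical root is X = 0.280.

X = 0.280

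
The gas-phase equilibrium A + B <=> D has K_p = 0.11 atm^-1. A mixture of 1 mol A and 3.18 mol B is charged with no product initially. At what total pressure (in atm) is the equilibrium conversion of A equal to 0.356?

P = 6.8 atm

Let X = conversion of A (basis 1 mol A); extent of reaction ξ = X.
At extent ξ: n_A = 1 − X; n_B = 3.18 − X; n_D = X.
n_T = Σnᵢ = 4.18 − X.
K_p = p_D / (p_A p_B) with p_i = (n_i/n_T)·P.
At X = 0.356: the mole-fraction product g(X) = Π y_i^ν_i = 0.7485. Since K_p = g(X)·P^{-1}, P = (g/K_p)^(1/1) = (0.7485/0.11)^(1/1) = 6.8 atm.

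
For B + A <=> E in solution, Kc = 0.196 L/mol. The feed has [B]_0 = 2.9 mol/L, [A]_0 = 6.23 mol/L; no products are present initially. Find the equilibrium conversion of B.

Let X = conversion of B; extent ξ = 2.9·X mol/L.
Concentrations: [B] = 2.9 − 2.9X; [A] = 6.23 − 2.9X; [E] = 2.9X.
Kc = [E] / ([B] [A]).
Solving Kc = 0.196 for X ∈ (0,1): X = 0.486.

X = 0.486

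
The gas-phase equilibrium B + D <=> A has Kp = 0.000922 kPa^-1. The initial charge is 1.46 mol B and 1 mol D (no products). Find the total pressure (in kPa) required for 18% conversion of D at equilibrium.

Basis: 1 mol D initially; let X = conversion of D. Extent ξ = X.
Moles: n_B = 1.46 − X; n_D = 1 − X; n_A = X.
Total moles n_T = 2.46 − X.
Kp = p_A / (p_B p_D) with p_i = (n_i/n_T)·P.
At X = 0.18: the mole-fraction product g(X) = Π y_i^ν_i = 0.391. Since Kp = g(X)·P^{-1}, P = (g/Kp)^(1/1) = (0.391/0.000922)^(1/1) = 424 kPa.

P = 424 kPa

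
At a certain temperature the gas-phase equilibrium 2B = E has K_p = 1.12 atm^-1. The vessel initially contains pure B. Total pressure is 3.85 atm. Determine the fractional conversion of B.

Let X = conversion of B (basis 1 mol B); extent of reaction ξ = 0.5X.
Species balance: n_B = 1 − X; n_E = 0.5X.
Summing: n_T = 1 − 0.5X.
y_i = n_i/n_T, p_i = y_i·P. K_p = p_E / (p_B^2).
Setting this equal to 1.12 atm^-1 and taking the physical root (0 < X < 1) gives X = 0.766.

X = 0.766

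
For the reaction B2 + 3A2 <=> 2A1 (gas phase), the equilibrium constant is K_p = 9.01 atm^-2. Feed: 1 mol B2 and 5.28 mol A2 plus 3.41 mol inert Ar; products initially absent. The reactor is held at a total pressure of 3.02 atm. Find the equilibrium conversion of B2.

Take 1 mol B2 as basis and let X be its fractional conversion, so ξ = X.
Moles: n_B2 = 1 − X; n_A2 = 5.28 − 3X; n_A1 = 2X; n_I = 3.41 (inert).
Summing: n_T = 9.69 − 2X.
y_i = n_i/n_T, p_i = y_i·P. K_p = p_A1^2 / (p_B2 p_A2^3).
Substituting and setting equal to 9.01 atm^-2 gives a polynomial in X; the root in (0,1) is X = 0.875.

X = 0.875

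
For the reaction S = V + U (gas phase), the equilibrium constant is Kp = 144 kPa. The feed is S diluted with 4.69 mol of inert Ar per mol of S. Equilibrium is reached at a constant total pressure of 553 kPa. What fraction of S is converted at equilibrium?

Basis: 1 mol S initially; let X = conversion of S. Extent ξ = X.
At extent ξ: n_S = 1 − X; n_V = X; n_U = X; n_I = 4.69 (inert).
Total moles n_T = 5.69 + X.
With p_i = (n_i/n_T)P, Kp = p_V p_U / (p_S).
Equating to 144 kPa and solving on 0 < X < 1: X = 0.703.

X = 0.703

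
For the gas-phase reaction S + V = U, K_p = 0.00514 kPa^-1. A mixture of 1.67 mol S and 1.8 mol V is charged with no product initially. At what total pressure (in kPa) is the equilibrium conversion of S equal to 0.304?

P = 195 kPa

Take 1.67 mol S as basis and let X be its fractional conversion, so ξ = 1.67X.
At extent ξ: n_S = 1.67 − 1.67X; n_V = 1.8 − 1.67X; n_U = 1.67X.
Total moles n_T = 3.47 − 1.67X.
K_p = p_U / (p_S p_V) with p_i = (n_i/n_T)·P.
At X = 0.304: the mole-fraction product g(X) = Π y_i^ν_i = 1.001. Since K_p = g(X)·P^{-1}, P = (g/K_p)^(1/1) = (1.001/0.00514)^(1/1) = 195 kPa.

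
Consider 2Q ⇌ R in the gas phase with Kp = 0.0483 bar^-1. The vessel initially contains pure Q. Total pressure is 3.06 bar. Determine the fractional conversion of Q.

X = 0.207

Let X = conversion of Q (basis 1 mol Q); extent of reaction ξ = 0.5X.
Mole table: n_Q = 1 − X; n_R = 0.5X.
n_T = Σnᵢ = 1 − 0.5X.
y_i = n_i/n_T, p_i = y_i·P. Kp = p_R / (p_Q^2).
Equating to 0.0483 bar^-1 and solving on 0 < X < 1: X = 0.207.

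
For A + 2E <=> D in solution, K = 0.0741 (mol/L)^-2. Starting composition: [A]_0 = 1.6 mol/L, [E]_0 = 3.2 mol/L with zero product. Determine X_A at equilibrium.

X = 0.281

Let X = conversion of A; extent ξ = 1.6·X mol/L.
Concentrations: [A] = 1.6 − 1.6X; [E] = 3.2 − 3.2X; [D] = 1.6X.
K = [D] / ([A] [E]^2).
This equals 0.0741 at X = 0.281 (the root in 0 < X < 1).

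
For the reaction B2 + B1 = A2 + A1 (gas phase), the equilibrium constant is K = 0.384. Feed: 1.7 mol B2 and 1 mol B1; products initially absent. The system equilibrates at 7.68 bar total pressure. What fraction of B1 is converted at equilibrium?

X = 0.488

Basis: 1 mol B1 initially; let X = conversion of B1. Extent ξ = X.
Moles: n_B2 = 1.7 − X; n_B1 = 1 − X; n_A2 = X; n_A1 = X.
n_T stays at 2.7 (no change in mole number).
With p_i = (n_i/n_T)P, K = p_A2 p_A1 / (p_B2 p_B1).
This yields a degree-2 equation in X; solving on (0,1), X = 0.488.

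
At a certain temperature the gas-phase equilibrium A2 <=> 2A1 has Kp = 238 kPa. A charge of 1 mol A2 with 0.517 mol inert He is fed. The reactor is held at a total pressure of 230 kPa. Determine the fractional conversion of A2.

X = 0.508

Basis: 1 mol A2 initially; let X = conversion of A2. Extent ξ = X.
Mole table: n_A2 = 1 − X; n_A1 = 2X; n_I = 0.517 (inert).
Total moles n_T = 1.52 + X.
Mole fractions y_i = n_i/n_T; Kp = p_A1^2 / (p_A2) with p_i = y_i·P.
Equating to 238 kPa and solving on 0 < X < 1: X = 0.508.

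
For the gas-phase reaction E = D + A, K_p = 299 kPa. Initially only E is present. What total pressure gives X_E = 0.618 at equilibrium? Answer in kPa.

P = 484 kPa

Let X = conversion of E (basis 1 mol E); extent of reaction ξ = X.
Mole table: n_E = 1 − X; n_D = X; n_A = X.
n_T = Σnᵢ = 1 + X.
K_p = p_D p_A / (p_E) with p_i = (n_i/n_T)·P.
At X = 0.618: the mole-fraction product g(X) = Π y_i^ν_i = 0.6179. Since K_p = g(X)·P^{1}, P = (K_p/g)^(1/1) = (299/0.6179)^(1/1) = 484 kPa.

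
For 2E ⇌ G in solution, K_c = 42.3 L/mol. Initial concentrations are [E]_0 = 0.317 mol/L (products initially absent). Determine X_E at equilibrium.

X = 0.825

Let X = conversion of E; extent ξ = 0.317X/2 mol/L.
Concentrations: [E] = 0.317 − 0.317X; [G] = 0.159X.
K_c = [G] / ([E]^2).
This equals 42.3 at X = 0.825 (the root in 0 < X < 1).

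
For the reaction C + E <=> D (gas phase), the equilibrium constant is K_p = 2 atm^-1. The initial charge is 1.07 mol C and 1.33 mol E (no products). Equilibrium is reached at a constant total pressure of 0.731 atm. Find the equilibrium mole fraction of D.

y_D = 0.217

Take 1.07 mol C as basis and let X be its fractional conversion, so ξ = 1.07X.
Mole table: n_C = 1.07 − 1.07X; n_E = 1.33 − 1.07X; n_D = 1.07X.
Total moles n_T = 2.4 − 1.07X.
y_i = n_i/n_T, p_i = y_i·P. K_p = p_D / (p_C p_E).
Substituting and setting equal to 2 atm^-1 gives a polynomial in X; the root in (0,1) is X = 0.401.
Then n_D = 0.429, n_T = 1.97, so y_D = 0.217.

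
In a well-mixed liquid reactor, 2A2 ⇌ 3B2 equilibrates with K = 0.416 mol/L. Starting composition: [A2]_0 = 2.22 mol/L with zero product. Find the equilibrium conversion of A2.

X = 0.301

Let X = conversion of A2; extent ξ = 2.22X/2 mol/L.
Concentrations: [A2] = 2.22 − 2.22X; [B2] = 3.33X.
K = [B2]^3 / ([A2]^2).
This equals 0.416 at X = 0.301 (the root in 0 < X < 1).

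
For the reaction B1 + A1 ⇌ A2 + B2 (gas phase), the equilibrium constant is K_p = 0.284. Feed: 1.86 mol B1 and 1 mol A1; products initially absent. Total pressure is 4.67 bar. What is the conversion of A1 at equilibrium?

Take 1 mol A1 as basis and let X be its fractional conversion, so ξ = X.
Species balance: n_B1 = 1.86 − X; n_A1 = 1 − X; n_A2 = X; n_B2 = X.
Since Δν = 0, n_T = 2.86 throughout.
With p_i = (n_i/n_T)P, K_p = p_A2 p_B2 / (p_B1 p_A1).
This yields a degree-2 equation in X; solving on (0,1), X = 0.462.

X = 0.462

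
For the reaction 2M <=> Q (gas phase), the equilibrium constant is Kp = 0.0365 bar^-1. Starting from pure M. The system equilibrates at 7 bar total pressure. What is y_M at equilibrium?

Basis: 1 mol M initially; let X = conversion of M. Extent ξ = 0.5X.
Species balance: n_M = 1 − X; n_Q = 0.5X.
n_T = Σnᵢ = 1 − 0.5X.
Mole fractions y_i = n_i/n_T; Kp = p_Q / (p_M^2) with p_i = y_i·P.
Substituting and setting equal to 0.0365 bar^-1 gives a polynomial in X; the root in (0,1) is X = 0.297.
Then n_M = 0.703, n_T = 0.852, so y_M = 0.826.

y_M = 0.826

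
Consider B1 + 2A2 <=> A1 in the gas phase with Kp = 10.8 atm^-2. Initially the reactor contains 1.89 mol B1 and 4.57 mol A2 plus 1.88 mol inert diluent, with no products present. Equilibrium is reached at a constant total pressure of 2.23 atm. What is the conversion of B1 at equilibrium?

Let X = conversion of B1 (basis 1.89 mol B1); extent of reaction ξ = 1.89X.
Moles: n_B1 = 1.89 − 1.89X; n_A2 = 4.57 − 3.78X; n_A1 = 1.89X; n_I = 1.88 (inert).
Total moles n_T = 8.34 − 3.78X.
Mole fractions y_i = n_i/n_T; Kp = p_A1 / (p_B1 p_A2^2) with p_i = y_i·P.
Substituting and setting equal to 10.8 atm^-2 gives a polynomial in X; the root in (0,1) is X = 0.813.

X = 0.813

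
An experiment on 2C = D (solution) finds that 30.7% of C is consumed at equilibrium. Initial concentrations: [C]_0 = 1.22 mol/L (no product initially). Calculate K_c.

K_c = 0.262 L/mol

Let X = conversion of C.
Concentrations: [C] = 1.22 − 1.22X; [D] = 0.61X.
At X = 0.307: [C] = 0.845, [D] = 0.187.
K_c = [D] / ([C]^2) = 0.262 L/mol.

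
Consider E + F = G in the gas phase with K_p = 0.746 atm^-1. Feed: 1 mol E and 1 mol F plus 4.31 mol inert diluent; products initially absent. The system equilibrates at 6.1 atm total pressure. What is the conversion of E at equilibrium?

Take 1 mol E as basis and let X be its fractional conversion, so ξ = X.
Mole table: n_E = 1 − X; n_F = 1 − X; n_G = X; n_I = 4.31 (inert).
Total moles n_T = 6.31 − X.
Mole fractions y_i = n_i/n_T; K_p = p_G / (p_E p_F) with p_i = y_i·P.
Equating to 0.746 atm^-1 and solving on 0 < X < 1: X = 0.336.

X = 0.336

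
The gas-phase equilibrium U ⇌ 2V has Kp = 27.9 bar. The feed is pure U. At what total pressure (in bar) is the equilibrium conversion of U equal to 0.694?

Let X = conversion of U (basis 1 mol U); extent of reaction ξ = X.
Moles: n_U = 1 − X; n_V = 2X.
Total moles n_T = 1 + X.
Kp = p_V^2 / (p_U) with p_i = (n_i/n_T)·P.
At X = 0.694: the mole-fraction product g(X) = Π y_i^ν_i = 3.717. Since Kp = g(X)·P^{1}, P = (Kp/g)^(1/1) = (27.9/3.717)^(1/1) = 7.51 bar.

P = 7.51 bar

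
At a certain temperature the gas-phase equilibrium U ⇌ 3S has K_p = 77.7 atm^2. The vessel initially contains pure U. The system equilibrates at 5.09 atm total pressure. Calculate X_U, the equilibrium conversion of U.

X = 0.599

Basis: 1 mol U initially; let X = conversion of U. Extent ξ = X.
Species balance: n_U = 1 − X; n_S = 3X.
Total moles n_T = 1 + 2X.
y_i = n_i/n_T, p_i = y_i·P. K_p = p_S^3 / (p_U).
Substituting and setting equal to 77.7 atm^2 gives a polynomial in X; the root in (0,1) is X = 0.599.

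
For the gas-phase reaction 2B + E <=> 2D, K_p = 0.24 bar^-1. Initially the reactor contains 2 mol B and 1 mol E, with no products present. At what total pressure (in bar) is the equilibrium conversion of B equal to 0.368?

Take 2 mol B as basis and let X be its fractional conversion, so ξ = X.
At extent ξ: n_B = 2 − 2X; n_E = 1 − X; n_D = 2X.
Summing: n_T = 3 − X.
K_p = p_D^2 / (p_B^2 p_E) with p_i = (n_i/n_T)·P.
At X = 0.368: the mole-fraction product g(X) = Π y_i^ν_i = 1.412. Since K_p = g(X)·P^{-1}, P = (g/K_p)^(1/1) = (1.412/0.24)^(1/1) = 5.88 bar.

P = 5.88 bar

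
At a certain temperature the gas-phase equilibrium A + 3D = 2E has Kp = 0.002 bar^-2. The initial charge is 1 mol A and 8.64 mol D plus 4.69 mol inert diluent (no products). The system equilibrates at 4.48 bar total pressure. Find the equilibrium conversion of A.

Let X = conversion of A (basis 1 mol A); extent of reaction ξ = X.
At extent ξ: n_A = 1 − X; n_D = 8.64 − 3X; n_E = 2X; n_I = 4.69 (inert).
Summing: n_T = 14.3 − 2X.
Mole fractions y_i = n_i/n_T; Kp = p_E^2 / (p_A p_D^3) with p_i = y_i·P.
Setting this equal to 0.002 bar^-2 and taking the physical root (0 < X < 1) gives X = 0.154.

X = 0.154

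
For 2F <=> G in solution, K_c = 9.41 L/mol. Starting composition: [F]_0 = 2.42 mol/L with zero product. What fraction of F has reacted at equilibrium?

Let X = conversion of F; extent ξ = 2.42X/2 mol/L.
Concentrations: [F] = 2.42 − 2.42X; [G] = 1.21X.
K_c = [G] / ([F]^2).
Equating to 9.41 L/mol: the physical root is X = 0.862.

X = 0.862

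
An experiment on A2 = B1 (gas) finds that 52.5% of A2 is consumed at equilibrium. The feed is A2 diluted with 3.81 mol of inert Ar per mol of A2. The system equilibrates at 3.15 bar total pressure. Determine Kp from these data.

Let X = conversion of A2 (basis 1 mol A2); extent of reaction ξ = X.
At extent ξ: n_A2 = 1 − X; n_B1 = X; n_I = 3.81 (inert).
Since Δν = 0, n_T = 4.81 throughout.
At X = 0.525: n_A2 = 0.475, n_B1 = 0.525, n_T = 4.81.
p_i = (n_i/n_T)·P. Kp = p_B1 / (p_A2) = 1.11.

Kp = 1.11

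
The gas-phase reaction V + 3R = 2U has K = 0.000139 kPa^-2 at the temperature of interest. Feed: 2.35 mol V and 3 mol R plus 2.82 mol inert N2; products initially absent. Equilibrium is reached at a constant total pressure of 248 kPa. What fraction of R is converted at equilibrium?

Let X = conversion of R (basis 3 mol R); extent of reaction ξ = X.
At extent ξ: n_V = 2.35 − X; n_R = 3 − 3X; n_U = 2X; n_I = 2.82 (inert).
Total moles n_T = 8.17 − 2X.
With p_i = (n_i/n_T)P, K = p_U^2 / (p_V p_R^3).
This yields a degree-4 equation in X; solving on (0,1), X = 0.504.

X = 0.504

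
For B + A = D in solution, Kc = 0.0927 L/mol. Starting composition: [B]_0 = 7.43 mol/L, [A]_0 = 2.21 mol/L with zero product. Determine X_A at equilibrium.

Let X = conversion of A; extent ξ = 2.21·X mol/L.
Concentrations: [B] = 7.43 − 2.21X; [A] = 2.21 − 2.21X; [D] = 2.21X.
Kc = [D] / ([B] [A]).
Setting equal to 0.0927 and solving for X on (0,1) gives X = 0.379.

X = 0.379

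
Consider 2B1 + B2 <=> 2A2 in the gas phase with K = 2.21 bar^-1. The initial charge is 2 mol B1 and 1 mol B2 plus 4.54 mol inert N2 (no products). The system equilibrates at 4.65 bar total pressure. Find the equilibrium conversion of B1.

Basis: 2 mol B1 initially; let X = conversion of B1. Extent ξ = X.
Mole table: n_B1 = 2 − 2X; n_B2 = 1 − X; n_A2 = 2X; n_I = 4.54 (inert).
Summing: n_T = 7.54 − X.
With p_i = (n_i/n_T)P, K = p_A2^2 / (p_B1^2 p_B2).
Setting this equal to 2.21 bar^-1 and taking the physical root (0 < X < 1) gives X = 0.468.

X = 0.468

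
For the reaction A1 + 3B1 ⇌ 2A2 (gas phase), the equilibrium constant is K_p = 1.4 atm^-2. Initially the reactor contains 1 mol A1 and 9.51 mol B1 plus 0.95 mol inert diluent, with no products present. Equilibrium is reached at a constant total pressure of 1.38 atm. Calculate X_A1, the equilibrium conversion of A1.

Let X = conversion of A1 (basis 1 mol A1); extent of reaction ξ = X.
Mole table: n_A1 = 1 − X; n_B1 = 9.51 − 3X; n_A2 = 2X; n_I = 0.95 (inert).
n_T = Σnᵢ = 11.5 − 2X.
With p_i = (n_i/n_T)P, K_p = p_A2^2 / (p_A1 p_B1^3).
Setting this equal to 1.4 atm^-2 and taking the physical root (0 < X < 1) gives X = 0.767.

X = 0.767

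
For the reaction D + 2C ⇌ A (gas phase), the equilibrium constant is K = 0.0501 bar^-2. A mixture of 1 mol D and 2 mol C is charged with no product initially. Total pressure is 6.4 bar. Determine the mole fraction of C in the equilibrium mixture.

Basis: 1 mol D initially; let X = conversion of D. Extent ξ = X.
At extent ξ: n_D = 1 − X; n_C = 2 − 2X; n_A = X.
Summing: n_T = 3 − 2X.
y_i = n_i/n_T, p_i = y_i·P. K = p_A / (p_D p_C^2).
Setting this equal to 0.0501 bar^-2 and taking the physical root (0 < X < 1) gives X = 0.385.
Then n_C = 1.23, n_T = 2.23, so y_C = 0.552.

y_C = 0.552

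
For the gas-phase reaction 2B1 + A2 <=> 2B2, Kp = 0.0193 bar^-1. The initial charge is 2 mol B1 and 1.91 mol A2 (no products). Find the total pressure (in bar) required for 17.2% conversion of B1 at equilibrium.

Take 2 mol B1 as basis and let X be its fractional conversion, so ξ = X.
At extent ξ: n_B1 = 2 − 2X; n_A2 = 1.91 − X; n_B2 = 2X.
n_T = Σnᵢ = 3.91 − X.
Kp = p_B2^2 / (p_B1^2 p_A2) with p_i = (n_i/n_T)·P.
At X = 0.172: the mole-fraction product g(X) = Π y_i^ν_i = 0.09281. Since Kp = g(X)·P^{-1}, P = (g/Kp)^(1/1) = (0.09281/0.0193)^(1/1) = 4.81 bar.

P = 4.81 bar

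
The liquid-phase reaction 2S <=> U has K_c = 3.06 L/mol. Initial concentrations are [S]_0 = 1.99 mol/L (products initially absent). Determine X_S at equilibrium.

Let X = conversion of S; extent ξ = 1.99X/2 mol/L.
Concentrations: [S] = 1.99 − 1.99X; [U] = 0.995X.
K_c = [U] / ([S]^2).
Solving K_c = 3.06 for X ∈ (0,1): X = 0.752.

X = 0.752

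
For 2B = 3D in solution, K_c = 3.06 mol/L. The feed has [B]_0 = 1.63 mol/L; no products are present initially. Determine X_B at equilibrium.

X = 0.511

Let X = conversion of B; extent ξ = 1.63X/2 mol/L.
Concentrations: [B] = 1.63 − 1.63X; [D] = 2.44X.
K_c = [D]^3 / ([B]^2).
Setting equal to 3.06 and solving for X on (0,1) gives X = 0.511.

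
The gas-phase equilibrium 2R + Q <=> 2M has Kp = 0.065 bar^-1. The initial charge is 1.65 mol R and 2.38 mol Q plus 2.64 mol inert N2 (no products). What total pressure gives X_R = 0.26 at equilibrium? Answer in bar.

P = 5.66 bar

Basis: 1.65 mol R initially; let X = conversion of R. Extent ξ = 0.825X.
Mole table: n_R = 1.65 − 1.65X; n_Q = 2.38 − 0.825X; n_M = 1.65X; n_I = 2.64 (inert).
Summing: n_T = 6.67 − 0.825X.
Kp = p_M^2 / (p_R^2 p_Q) with p_i = (n_i/n_T)·P.
At X = 0.26: the mole-fraction product g(X) = Π y_i^ν_i = 0.368. Since Kp = g(X)·P^{-1}, P = (g/Kp)^(1/1) = (0.368/0.065)^(1/1) = 5.66 bar.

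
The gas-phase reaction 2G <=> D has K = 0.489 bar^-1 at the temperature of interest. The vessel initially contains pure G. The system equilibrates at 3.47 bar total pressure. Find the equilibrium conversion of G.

Take 1 mol G as basis and let X be its fractional conversion, so ξ = 0.5X.
Species balance: n_G = 1 − X; n_D = 0.5X.
n_T = Σnᵢ = 1 − 0.5X.
y_i = n_i/n_T, p_i = y_i·P. K = p_D / (p_G^2).
Equating to 0.489 bar^-1 and solving on 0 < X < 1: X = 0.642.

X = 0.642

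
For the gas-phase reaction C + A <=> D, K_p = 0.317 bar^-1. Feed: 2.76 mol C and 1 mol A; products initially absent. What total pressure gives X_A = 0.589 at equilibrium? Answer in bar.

P = 6.6 bar

Let X = conversion of A (basis 1 mol A); extent of reaction ξ = X.
Mole table: n_C = 2.76 − X; n_A = 1 − X; n_D = X.
Summing: n_T = 3.76 − X.
K_p = p_D / (p_C p_A) with p_i = (n_i/n_T)·P.
At X = 0.589: the mole-fraction product g(X) = Π y_i^ν_i = 2.093. Since K_p = g(X)·P^{-1}, P = (g/K_p)^(1/1) = (2.093/0.317)^(1/1) = 6.6 bar.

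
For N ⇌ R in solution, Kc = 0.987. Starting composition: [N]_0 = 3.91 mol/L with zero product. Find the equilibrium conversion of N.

X = 0.497

Let X = conversion of N; extent ξ = 3.91·X mol/L.
Concentrations: [N] = 3.91 − 3.91X; [R] = 3.91X.
Kc = [R] / ([N]).
Equating to 0.987: the physical root is X = 0.497.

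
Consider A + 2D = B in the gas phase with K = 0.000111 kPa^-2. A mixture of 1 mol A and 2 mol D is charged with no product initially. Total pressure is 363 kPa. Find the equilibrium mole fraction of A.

y_A = 0.193

Take 1 mol A as basis and let X be its fractional conversion, so ξ = X.
Moles: n_A = 1 − X; n_D = 2 − 2X; n_B = X.
n_T = Σnᵢ = 3 − 2X.
y_i = n_i/n_T, p_i = y_i·P. K = p_B / (p_A p_D^2).
Equating to 0.000111 kPa^-2 and solving on 0 < X < 1: X = 0.686.
Then n_A = 0.314, n_T = 1.63, so y_A = 0.193.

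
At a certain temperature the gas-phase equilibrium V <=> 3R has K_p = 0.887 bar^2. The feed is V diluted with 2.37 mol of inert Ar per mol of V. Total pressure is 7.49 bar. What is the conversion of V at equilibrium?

Take 1 mol V as basis and let X be its fractional conversion, so ξ = X.
At extent ξ: n_V = 1 − X; n_R = 3X; n_I = 2.37 (inert).
Total moles n_T = 3.37 + 2X.
y_i = n_i/n_T, p_i = y_i·P. K_p = p_R^3 / (p_V).
Substituting and setting equal to 0.887 bar^2 gives a polynomial in X; the root in (0,1) is X = 0.188.

X = 0.188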